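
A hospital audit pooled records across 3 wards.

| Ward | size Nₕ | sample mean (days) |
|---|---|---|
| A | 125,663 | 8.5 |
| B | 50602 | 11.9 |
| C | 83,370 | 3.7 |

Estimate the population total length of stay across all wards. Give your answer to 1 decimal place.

Population total = Σ Nₕ·x̄ₕ (each stratum's size times its mean).
125663·8.5 + 50602·11.9 + 83370·3.7 = 1068135.5 + 602163.8 + 308469 = 1978768.3.

1978768.3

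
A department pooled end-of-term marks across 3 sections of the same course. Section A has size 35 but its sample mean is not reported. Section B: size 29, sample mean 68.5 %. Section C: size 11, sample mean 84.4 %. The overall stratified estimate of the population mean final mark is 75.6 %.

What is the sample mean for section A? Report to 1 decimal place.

78.7

N = 35 + 29 + 11 = 75.
Overall total = μ·N = 75.6·75 = 5670.
Subtract the known strata: 29·68.5 + 11·84.4 = 2914.9.
Remaining total for section A: 5670 − 2914.9 = 2755.1.
Divide by its size: 2755.1 / 35 = 78.717... → 78.7.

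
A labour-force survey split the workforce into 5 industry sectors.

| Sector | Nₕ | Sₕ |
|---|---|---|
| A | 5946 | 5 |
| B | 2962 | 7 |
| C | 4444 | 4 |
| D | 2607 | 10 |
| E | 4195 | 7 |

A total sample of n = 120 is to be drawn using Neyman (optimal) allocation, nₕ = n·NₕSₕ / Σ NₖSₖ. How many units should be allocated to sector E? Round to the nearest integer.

28

A: NₕSₕ = 5946·5 = 29730
B: NₕSₕ = 2962·7 = 20734
C: NₕSₕ = 4444·4 = 17776
D: NₕSₕ = 2607·10 = 26070
E: NₕSₕ = 4195·7 = 29365
Σ NₕSₕ = 123675.
n_E = 120·29365/123675 = 28.492... → 28.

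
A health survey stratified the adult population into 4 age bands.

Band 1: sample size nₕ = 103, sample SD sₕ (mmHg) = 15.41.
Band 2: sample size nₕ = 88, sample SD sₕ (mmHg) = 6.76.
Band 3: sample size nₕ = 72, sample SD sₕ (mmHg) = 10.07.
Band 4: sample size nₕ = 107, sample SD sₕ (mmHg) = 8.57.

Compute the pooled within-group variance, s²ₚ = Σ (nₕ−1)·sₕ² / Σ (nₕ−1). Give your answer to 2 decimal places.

Degrees of freedom: 102 + 87 + 71 + 106 = 366.
Σ(nₕ−1)sₕ² = 102·237.4681 + 87·45.6976 + 71·101.4049 + 106·73.4449 = 43182.3447.
s²ₚ = 43182.3447 / 366 = 117.9845... → 117.98.

117.98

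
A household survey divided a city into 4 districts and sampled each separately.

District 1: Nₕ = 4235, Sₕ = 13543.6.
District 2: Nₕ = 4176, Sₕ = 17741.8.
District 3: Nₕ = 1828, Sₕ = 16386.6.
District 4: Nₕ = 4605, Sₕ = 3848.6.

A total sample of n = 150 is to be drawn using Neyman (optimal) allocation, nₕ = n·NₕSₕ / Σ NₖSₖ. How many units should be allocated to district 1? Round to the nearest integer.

Σ NₕSₕ = 4235·13543.6 + 4176·17741.8 + 1828·16386.6 + 4605·3848.6 = 179124410.6.
Share for 1: 57357146/179124410.6 = 0.32021.
n_1 = 150 × 0.32021 = 48.031... → 48.

48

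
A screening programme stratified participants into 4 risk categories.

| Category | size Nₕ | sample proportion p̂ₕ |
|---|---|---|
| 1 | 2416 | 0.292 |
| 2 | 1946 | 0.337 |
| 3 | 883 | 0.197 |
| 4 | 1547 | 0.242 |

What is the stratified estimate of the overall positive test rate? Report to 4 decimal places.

0.2812

Wₕ = Nₕ/N with N = 6792: 0.3557, 0.2865, 0.1300, 0.2278.
p̂_st = 0.3557·0.292 + 0.2865·0.337 + 0.1300·0.197 + 0.2278·0.242 ≈ 0.281154... → 0.2812.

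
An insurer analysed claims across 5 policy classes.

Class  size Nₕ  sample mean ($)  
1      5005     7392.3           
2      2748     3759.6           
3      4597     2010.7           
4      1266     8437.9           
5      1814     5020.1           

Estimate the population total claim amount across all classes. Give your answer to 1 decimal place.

76361873.0

1: 5005·7392.3 = 36998461.5
2: 2748·3759.6 = 10331380.8
3: 4597·2010.7 = 9243187.9
4: 1266·8437.9 = 10682381.4
5: 1814·5020.1 = 9106461.4
τ̂ = Σ Nₕx̄ₕ = 76361873.0.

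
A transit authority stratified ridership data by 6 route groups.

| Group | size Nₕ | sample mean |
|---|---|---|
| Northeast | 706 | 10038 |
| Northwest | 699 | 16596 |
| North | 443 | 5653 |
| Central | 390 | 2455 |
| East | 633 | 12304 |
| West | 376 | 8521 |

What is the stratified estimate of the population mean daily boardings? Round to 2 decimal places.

10206.80

N = 3247; weights Wₕ = Nₕ/N = (0.2174, 0.2153, 0.1364, 0.1201, 0.1949, 0.1158).
x̄_st = Σ Wₕ·x̄ₕ = 0.2174·10038 + 0.2153·16596 + 0.1364·5653 + 0.1201·2455 + 0.1949·12304 + 0.1158·8521 ≈ 10206.8029...
→ 10206.80.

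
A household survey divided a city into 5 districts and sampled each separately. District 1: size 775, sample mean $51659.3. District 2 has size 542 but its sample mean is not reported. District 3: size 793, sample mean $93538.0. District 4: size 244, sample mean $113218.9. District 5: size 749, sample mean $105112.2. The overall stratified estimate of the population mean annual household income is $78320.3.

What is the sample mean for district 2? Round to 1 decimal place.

Σ Nₕx̄ₕ = N·μ, so 542·x̄_2 = 3103·78320.3 − (775·51659.3 + 793·93538.0 + 244·113218.9 + 749·105112.2).
= 243027890.9 − 220566040.9 = 22461850.
x̄_2 = 22461850 / 542 = 41442.528... → 41442.5.

41442.5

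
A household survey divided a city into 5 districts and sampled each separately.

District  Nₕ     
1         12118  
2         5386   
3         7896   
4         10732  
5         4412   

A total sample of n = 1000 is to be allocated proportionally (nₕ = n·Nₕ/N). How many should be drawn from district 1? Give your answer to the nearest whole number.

N = 12118 + 5386 + 7896 + 10732 + 4412 = 40544.
n_1 = 1000·12118/40544 = 298.885... → 299.

299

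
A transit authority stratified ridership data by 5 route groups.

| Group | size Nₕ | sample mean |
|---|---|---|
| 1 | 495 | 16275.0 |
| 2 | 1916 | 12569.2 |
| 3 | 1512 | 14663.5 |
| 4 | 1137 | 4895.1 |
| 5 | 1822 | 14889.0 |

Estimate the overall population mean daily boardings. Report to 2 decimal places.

x̄_st = (Σ Nₕx̄ₕ) / (Σ Nₕ) = (495·16275.0 + 1916·12569.2 + 1512·14663.5 + 1137·4895.1 + 1822·14889.0) / 6882
= 87003410.9 / 6882 = 12642.1696... → 12642.17.

12642.17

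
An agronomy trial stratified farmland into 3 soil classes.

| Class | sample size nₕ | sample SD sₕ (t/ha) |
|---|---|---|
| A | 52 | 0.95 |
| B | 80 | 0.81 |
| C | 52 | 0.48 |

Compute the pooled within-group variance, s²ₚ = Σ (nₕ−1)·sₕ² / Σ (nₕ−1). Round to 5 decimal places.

0.60558

Degrees of freedom: 51 + 79 + 51 = 181.
Σ(nₕ−1)sₕ² = 51·0.9025 + 79·0.6561 + 51·0.2304 = 109.6098.
s²ₚ = 109.6098 / 181 = 0.6055790... → 0.60558.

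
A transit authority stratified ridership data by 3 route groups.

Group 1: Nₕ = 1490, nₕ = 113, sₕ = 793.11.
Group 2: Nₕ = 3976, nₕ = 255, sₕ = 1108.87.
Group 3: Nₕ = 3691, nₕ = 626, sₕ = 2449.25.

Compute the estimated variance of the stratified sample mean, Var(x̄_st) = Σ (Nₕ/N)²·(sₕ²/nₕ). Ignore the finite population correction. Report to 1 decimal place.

N = 9157; Wₕ = Nₕ/N.
group 1: (1490/9157)²·793.11²/113 = 147.3854
group 2: (3976/9157)²·1108.87²/255 = 909.0911
group 3: (3691/9157)²·2449.25²/626 = 1556.9460
Sum = 2613.4226 → 2613.4.

2613.4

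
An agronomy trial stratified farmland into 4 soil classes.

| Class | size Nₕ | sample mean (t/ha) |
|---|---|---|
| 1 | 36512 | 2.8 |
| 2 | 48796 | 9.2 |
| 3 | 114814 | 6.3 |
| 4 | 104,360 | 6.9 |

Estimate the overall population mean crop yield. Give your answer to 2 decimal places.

N = 36512 + 48796 + 114814 + 104360 = 304482.
The stratified mean weights each stratum mean by its population share Nₕ/N.
Σ Nₕx̄ₕ = 36512·2.8 + 48796·9.2 + 114814·6.3 + 104360·6.9 = 102233.6 + 448923.2 + 723328.2 + 720084 = 1994569.
Divide by N: 1994569 / 304482 = 6.5507... → 6.55.

6.55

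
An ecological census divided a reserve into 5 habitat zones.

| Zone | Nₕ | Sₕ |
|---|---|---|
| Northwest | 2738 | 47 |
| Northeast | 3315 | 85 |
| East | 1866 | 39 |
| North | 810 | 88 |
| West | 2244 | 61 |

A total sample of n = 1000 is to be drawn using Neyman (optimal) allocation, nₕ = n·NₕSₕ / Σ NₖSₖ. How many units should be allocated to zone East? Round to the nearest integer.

Northwest: NₕSₕ = 2738·47 = 128686
Northeast: NₕSₕ = 3315·85 = 281775
East: NₕSₕ = 1866·39 = 72774
North: NₕSₕ = 810·88 = 71280
West: NₕSₕ = 2244·61 = 136884
Σ NₕSₕ = 691399.
n_East = 1000·72774/691399 = 105.256... → 105.

105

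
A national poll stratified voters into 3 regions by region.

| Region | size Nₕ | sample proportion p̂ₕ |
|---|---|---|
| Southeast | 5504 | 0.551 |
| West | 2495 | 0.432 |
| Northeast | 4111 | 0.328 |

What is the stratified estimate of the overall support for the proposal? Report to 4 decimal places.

N = 5504 + 2495 + 4111 = 12110.
Overall proportion = Σ (Nₕ/N)·p̂ₕ.
Σ Nₕp̂ₕ = 3032.704 + 1077.84 + 1348.408 = 5458.952.
5458.952 / 12110 = 0.450781... → 0.4508.

0.4508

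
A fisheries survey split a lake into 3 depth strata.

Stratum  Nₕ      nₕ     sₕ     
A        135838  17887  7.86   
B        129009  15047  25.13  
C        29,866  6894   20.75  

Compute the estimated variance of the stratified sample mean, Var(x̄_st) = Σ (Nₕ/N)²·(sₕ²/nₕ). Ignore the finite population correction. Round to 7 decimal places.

N = 294713; Wₕ = Nₕ/N.
stratum A: (135838/294713)²·7.86²/17887 = 0.0007337558
stratum B: (129009/294713)²·25.13²/15047 = 0.0080422300
stratum C: (29866/294713)²·20.75²/6894 = 0.0006413875
Sum = 0.0094173732 → 0.0094174.

0.0094174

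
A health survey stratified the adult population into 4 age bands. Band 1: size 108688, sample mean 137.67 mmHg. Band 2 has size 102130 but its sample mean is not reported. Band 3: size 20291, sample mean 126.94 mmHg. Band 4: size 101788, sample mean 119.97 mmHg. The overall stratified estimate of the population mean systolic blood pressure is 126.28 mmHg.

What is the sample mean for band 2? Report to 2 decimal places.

120.32

N = 108688 + 102130 + 20291 + 101788 = 332897.
Overall total = μ·N = 126.28·332897 = 42038233.16.
Subtract the known strata: 108688·137.67 + 20291·126.94 + 101788·119.97 = 29750322.86.
Remaining total for band 2: 42038233.16 − 29750322.86 = 12287910.3.
Divide by its size: 12287910.3 / 102130 = 120.3164... → 120.32.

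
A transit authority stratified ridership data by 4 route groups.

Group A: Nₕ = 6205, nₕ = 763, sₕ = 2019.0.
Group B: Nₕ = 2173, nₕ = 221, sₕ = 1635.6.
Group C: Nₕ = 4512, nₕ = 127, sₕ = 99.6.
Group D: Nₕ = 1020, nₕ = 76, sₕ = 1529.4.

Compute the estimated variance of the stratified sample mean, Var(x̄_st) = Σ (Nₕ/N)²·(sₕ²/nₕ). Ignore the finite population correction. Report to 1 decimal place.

1532.2

N = 13910; Wₕ = Nₕ/N.
group A: (6205/13910)²·2019.0²/763 = 1063.1081
group B: (2173/13910)²·1635.6²/221 = 295.4113
group C: (4512/13910)²·99.6²/127 = 8.2186
group D: (1020/13910)²·1529.4²/76 = 165.4911
Sum = 1532.2291 → 1532.2.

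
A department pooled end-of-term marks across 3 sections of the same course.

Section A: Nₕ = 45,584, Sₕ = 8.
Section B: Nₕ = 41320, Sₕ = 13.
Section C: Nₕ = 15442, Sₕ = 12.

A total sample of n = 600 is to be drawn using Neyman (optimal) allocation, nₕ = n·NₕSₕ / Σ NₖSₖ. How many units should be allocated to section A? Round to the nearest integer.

201

Σ NₕSₕ = 45584·8 + 41320·13 + 15442·12 = 1087136.
Share for A: 364672/1087136 = 0.33544.
n_A = 600 × 0.33544 = 201.266... → 201.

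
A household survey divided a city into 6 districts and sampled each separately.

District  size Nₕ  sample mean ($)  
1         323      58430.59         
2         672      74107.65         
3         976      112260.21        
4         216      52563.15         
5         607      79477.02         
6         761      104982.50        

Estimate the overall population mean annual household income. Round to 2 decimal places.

89374.76

N = 3555; weights Wₕ = Nₕ/N = (0.0909, 0.1890, 0.2745, 0.0608, 0.1707, 0.2141).
x̄_st = Σ Wₕ·x̄ₕ = 0.0909·58430.59 + 0.1890·74107.65 + 0.2745·112260.21 + 0.0608·52563.15 + 0.1707·79477.02 + 0.2141·104982.50 ≈ 89374.7568...
→ 89374.76.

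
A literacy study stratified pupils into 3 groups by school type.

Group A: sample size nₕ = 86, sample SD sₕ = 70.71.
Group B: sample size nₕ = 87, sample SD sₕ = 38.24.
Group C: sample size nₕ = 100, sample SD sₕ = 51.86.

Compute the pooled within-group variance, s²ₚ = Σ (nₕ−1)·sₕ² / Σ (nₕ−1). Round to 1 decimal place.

3025.9

A: (86−1)·70.71² = 85·4999.9041 = 424991.8485
B: (87−1)·38.24² = 86·1462.2976 = 125757.5936
C: (100−1)·51.86² = 99·2689.4596 = 266256.5004
Numerator = 817005.9425; denominator = Σ(nₕ−1) = 270.
s²ₚ = 817005.9425/270 = 3025.948... → 3025.9.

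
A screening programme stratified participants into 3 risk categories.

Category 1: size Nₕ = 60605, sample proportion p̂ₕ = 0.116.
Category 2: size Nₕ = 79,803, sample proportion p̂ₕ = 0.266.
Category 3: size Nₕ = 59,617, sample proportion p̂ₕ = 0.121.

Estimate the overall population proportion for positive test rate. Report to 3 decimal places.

0.177

Wₕ = Nₕ/N with N = 200025: 0.3030, 0.3990, 0.2980.
p̂_st = 0.3030·0.116 + 0.3990·0.266 + 0.2980·0.121 ≈ 0.17734... → 0.177.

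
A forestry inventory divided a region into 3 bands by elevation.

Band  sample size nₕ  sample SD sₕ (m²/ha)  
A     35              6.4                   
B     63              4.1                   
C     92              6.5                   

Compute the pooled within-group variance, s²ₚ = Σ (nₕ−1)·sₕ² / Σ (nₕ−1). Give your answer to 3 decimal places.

33.581

Degrees of freedom: 34 + 62 + 91 = 187.
Σ(nₕ−1)sₕ² = 34·40.96 + 62·16.81 + 91·42.25 = 6279.61.
s²ₚ = 6279.61 / 187 = 33.58080... → 33.581.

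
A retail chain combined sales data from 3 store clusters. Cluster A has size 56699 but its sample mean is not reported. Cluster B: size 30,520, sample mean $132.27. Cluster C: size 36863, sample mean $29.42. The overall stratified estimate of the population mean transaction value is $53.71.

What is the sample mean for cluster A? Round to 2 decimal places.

N = 56699 + 30520 + 36863 = 124082.
Overall total = μ·N = 53.71·124082 = 6664444.22.
Subtract the known strata: 30520·132.27 + 36863·29.42 = 5121389.86.
Remaining total for cluster A: 6664444.22 − 5121389.86 = 1543054.36.
Divide by its size: 1543054.36 / 56699 = 27.2148... → 27.21.

27.21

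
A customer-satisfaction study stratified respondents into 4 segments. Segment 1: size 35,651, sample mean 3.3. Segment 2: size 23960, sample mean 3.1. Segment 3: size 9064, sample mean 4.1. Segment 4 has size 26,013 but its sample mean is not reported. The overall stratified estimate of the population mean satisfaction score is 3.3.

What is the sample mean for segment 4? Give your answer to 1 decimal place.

3.2

N = 35651 + 23960 + 9064 + 26013 = 94688.
Overall total = μ·N = 3.3·94688 = 312470.4.
Subtract the known strata: 35651·3.3 + 23960·3.1 + 9064·4.1 = 229086.7.
Remaining total for segment 4: 312470.4 − 229086.7 = 83383.7.
Divide by its size: 83383.7 / 26013 = 3.205... → 3.2.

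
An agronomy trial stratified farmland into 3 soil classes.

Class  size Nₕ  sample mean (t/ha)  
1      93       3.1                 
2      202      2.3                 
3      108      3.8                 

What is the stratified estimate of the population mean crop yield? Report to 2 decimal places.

2.89

N = 403; weights Wₕ = Nₕ/N = (0.2308, 0.5012, 0.2680).
x̄_st = Σ Wₕ·x̄ₕ = 0.2308·3.1 + 0.5012·2.3 + 0.2680·3.8 ≈ 2.8866...
→ 2.89.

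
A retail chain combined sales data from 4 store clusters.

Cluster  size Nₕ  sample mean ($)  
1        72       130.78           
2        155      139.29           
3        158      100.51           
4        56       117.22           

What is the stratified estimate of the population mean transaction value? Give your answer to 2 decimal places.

x̄_st = (Σ Nₕx̄ₕ) / (Σ Nₕ) = (72·130.78 + 155·139.29 + 158·100.51 + 56·117.22) / 441
= 53451.01 / 441 = 121.2041... → 121.20.

121.20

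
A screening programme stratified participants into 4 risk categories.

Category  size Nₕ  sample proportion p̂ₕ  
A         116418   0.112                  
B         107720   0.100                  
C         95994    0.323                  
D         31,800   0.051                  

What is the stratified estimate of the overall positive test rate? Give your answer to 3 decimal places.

Wₕ = Nₕ/N with N = 351932: 0.3308, 0.3061, 0.2728, 0.0904.
p̂_st = 0.3308·0.112 + 0.3061·0.100 + 0.2728·0.323 + 0.0904·0.051 ≈ 0.16037... → 0.160.

0.160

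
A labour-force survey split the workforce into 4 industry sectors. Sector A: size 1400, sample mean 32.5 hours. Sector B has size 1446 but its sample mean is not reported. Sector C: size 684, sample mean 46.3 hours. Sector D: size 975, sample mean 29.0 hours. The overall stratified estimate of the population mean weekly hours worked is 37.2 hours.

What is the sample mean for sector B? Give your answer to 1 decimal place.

N = 1400 + 1446 + 684 + 975 = 4505.
Overall total = μ·N = 37.2·4505 = 167586.
Subtract the known strata: 1400·32.5 + 684·46.3 + 975·29.0 = 105444.2.
Remaining total for sector B: 167586 − 105444.2 = 62141.8.
Divide by its size: 62141.8 / 1446 = 42.975... → 43.0.

43.0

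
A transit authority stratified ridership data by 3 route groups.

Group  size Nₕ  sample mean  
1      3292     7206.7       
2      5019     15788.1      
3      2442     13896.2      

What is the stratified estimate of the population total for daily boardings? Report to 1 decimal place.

136899450.7

1: 3292·7206.7 = 23724456.4
2: 5019·15788.1 = 79240473.9
3: 2442·13896.2 = 33934520.4
τ̂ = Σ Nₕx̄ₕ = 136899450.7.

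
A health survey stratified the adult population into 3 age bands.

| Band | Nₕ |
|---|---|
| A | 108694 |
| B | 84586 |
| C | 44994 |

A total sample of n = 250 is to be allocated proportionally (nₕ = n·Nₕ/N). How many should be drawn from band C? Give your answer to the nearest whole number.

47

Share of band C = 44994/238274 = 0.18883.
Allocate 250 × 0.18883 = 47.208... → 47.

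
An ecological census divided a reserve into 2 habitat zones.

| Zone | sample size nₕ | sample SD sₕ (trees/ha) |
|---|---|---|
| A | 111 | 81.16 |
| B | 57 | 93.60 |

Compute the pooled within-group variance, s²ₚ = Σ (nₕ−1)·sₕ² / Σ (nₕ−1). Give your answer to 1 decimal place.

7320.3

Degrees of freedom: 110 + 56 = 166.
Σ(nₕ−1)sₕ² = 110·6586.9456 + 56·8760.96 = 1215177.776.
s²ₚ = 1215177.776 / 166 = 7320.348... → 7320.3.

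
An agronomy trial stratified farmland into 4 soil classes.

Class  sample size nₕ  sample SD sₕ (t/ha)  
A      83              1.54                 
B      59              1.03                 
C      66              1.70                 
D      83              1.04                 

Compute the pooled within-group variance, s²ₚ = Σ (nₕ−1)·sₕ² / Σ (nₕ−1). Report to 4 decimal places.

A: (83−1)·1.54² = 82·2.3716 = 194.4712
B: (59−1)·1.03² = 58·1.0609 = 61.5322
C: (66−1)·1.70² = 65·2.89 = 187.85
D: (83−1)·1.04² = 82·1.0816 = 88.6912
Numerator = 532.5446; denominator = Σ(nₕ−1) = 287.
s²ₚ = 532.5446/287 = 1.855556... → 1.8556.

1.8556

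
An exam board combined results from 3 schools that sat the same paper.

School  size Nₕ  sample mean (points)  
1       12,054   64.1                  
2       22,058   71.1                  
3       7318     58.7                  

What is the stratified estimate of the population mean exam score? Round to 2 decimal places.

N = 41430; weights Wₕ = Nₕ/N = (0.2909, 0.5324, 0.1766).
x̄_st = Σ Wₕ·x̄ₕ = 0.2909·64.1 + 0.5324·71.1 + 0.1766·58.7 ≈ 66.8731...
→ 66.87.

66.87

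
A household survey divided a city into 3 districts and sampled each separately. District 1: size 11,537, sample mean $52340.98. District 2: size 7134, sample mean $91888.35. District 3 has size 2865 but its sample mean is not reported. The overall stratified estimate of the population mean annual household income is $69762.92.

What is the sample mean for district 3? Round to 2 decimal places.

N = 11537 + 7134 + 2865 = 21536.
Overall total = μ·N = 69762.92·21536 = 1502414245.12.
Subtract the known strata: 11537·52340.98 + 7134·91888.35 = 1259389375.16.
Remaining total for district 3: 1502414245.12 − 1259389375.16 = 243024869.96.
Divide by its size: 243024869.96 / 2865 = 84825.4345... → 84825.43.

84825.43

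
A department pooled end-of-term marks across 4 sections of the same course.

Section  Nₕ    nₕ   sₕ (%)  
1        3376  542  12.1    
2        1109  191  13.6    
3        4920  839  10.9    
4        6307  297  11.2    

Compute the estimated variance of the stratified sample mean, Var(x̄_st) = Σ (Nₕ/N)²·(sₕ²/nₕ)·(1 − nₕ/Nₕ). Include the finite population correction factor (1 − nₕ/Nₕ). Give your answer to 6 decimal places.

0.090831

N = 15712. Term for each stratum: Wₕ²sₕ²/nₕ·(1−nₕ/Nₕ).
Var(x̄_st) = 0.010469135 + 0.003993519 + 0.011517542 + 0.064850594 = 0.090830789 → 0.090831.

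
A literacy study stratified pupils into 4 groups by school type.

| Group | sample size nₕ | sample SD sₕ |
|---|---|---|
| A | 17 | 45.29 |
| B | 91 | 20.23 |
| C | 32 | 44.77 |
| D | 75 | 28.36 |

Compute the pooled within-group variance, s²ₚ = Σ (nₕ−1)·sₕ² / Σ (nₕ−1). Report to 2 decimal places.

Degrees of freedom: 16 + 90 + 31 + 74 = 211.
Σ(nₕ−1)sₕ² = 16·2051.1841 + 90·409.2529 + 31·2004.3529 + 74·804.2896 = 191304.0769.
s²ₚ = 191304.0769 / 211 = 906.6544... → 906.65.

906.65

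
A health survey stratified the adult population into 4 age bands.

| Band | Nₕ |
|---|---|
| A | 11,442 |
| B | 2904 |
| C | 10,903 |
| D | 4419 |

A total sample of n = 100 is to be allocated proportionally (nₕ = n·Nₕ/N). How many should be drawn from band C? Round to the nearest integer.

Share of band C = 10903/29668 = 0.36750.
Allocate 100 × 0.36750 = 36.750... → 37.

37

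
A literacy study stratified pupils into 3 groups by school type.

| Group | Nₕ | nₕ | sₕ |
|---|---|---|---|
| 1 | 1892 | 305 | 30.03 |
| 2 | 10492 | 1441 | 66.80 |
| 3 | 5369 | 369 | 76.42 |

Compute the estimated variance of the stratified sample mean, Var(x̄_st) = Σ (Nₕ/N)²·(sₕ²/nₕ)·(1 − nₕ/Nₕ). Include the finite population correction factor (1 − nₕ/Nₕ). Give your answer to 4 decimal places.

N = 17753. Term for each stratum: Wₕ²sₕ²/nₕ·(1−nₕ/Nₕ).
Var(x̄_st) = 0.0281686 + 0.9330400 + 1.3480550 = 2.3092636 → 2.3093.

2.3093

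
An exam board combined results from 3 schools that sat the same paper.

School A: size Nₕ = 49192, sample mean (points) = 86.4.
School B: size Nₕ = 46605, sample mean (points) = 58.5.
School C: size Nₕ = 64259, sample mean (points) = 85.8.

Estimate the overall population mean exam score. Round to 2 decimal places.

78.04

x̄_st = (Σ Nₕx̄ₕ) / (Σ Nₕ) = (49192·86.4 + 46605·58.5 + 64259·85.8) / 160056
= 12490003.5 / 160056 = 78.0352... → 78.04.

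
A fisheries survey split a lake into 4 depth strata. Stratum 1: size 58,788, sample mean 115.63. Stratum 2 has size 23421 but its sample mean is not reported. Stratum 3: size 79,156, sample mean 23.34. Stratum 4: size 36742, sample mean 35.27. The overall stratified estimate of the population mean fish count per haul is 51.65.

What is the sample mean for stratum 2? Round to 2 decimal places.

Σ Nₕx̄ₕ = N·μ, so 23421·x̄_2 = 198107·51.65 − (58788·115.63 + 79156·23.34 + 36742·35.27).
= 10232226.55 − 9941047.82 = 291178.73.
x̄_2 = 291178.73 / 23421 = 12.4324... → 12.43.

12.43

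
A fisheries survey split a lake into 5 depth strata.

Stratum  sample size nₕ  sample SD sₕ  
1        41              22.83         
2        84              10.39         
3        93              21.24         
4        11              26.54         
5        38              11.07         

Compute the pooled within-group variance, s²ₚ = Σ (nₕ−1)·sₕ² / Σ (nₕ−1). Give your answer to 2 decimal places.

1: (41−1)·22.83² = 40·521.2089 = 20848.356
2: (84−1)·10.39² = 83·107.9521 = 8960.0243
3: (93−1)·21.24² = 92·451.1376 = 41504.6592
4: (11−1)·26.54² = 10·704.3716 = 7043.716
5: (38−1)·11.07² = 37·122.5449 = 4534.1613
Numerator = 82890.9168; denominator = Σ(nₕ−1) = 262.
s²ₚ = 82890.9168/262 = 316.3775... → 316.38.

316.38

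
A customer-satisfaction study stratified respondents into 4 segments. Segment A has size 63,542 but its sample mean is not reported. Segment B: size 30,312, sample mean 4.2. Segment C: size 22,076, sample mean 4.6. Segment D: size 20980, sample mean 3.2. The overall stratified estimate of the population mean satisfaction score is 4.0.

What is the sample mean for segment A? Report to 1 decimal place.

4.0

N = 63542 + 30312 + 22076 + 20980 = 136910.
Overall total = μ·N = 4.0·136910 = 547640.
Subtract the known strata: 30312·4.2 + 22076·4.6 + 20980·3.2 = 295996.
Remaining total for segment A: 547640 − 295996 = 251644.
Divide by its size: 251644 / 63542 = 3.960... → 4.0.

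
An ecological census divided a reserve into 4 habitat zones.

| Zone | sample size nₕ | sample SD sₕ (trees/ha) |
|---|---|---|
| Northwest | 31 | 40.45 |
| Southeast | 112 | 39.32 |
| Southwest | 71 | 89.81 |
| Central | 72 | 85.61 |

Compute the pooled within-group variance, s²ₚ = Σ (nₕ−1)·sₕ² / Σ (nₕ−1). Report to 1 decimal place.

4630.0

Degrees of freedom: 30 + 111 + 70 + 71 = 282.
Σ(nₕ−1)sₕ² = 30·1636.2025 + 111·1546.0624 + 70·8065.8361 + 71·7329.0721 = 1305671.6475.
s²ₚ = 1305671.6475 / 282 = 4630.041... → 4630.0.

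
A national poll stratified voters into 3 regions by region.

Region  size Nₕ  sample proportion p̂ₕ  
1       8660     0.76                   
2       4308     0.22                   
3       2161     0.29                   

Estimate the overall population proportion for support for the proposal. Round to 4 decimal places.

N = 8660 + 4308 + 2161 = 15129.
Overall proportion = Σ (Nₕ/N)·p̂ₕ.
Σ Nₕp̂ₕ = 6581.6 + 947.76 + 626.69 = 8156.05.
8156.05 / 15129 = 0.539100... → 0.5391.

0.5391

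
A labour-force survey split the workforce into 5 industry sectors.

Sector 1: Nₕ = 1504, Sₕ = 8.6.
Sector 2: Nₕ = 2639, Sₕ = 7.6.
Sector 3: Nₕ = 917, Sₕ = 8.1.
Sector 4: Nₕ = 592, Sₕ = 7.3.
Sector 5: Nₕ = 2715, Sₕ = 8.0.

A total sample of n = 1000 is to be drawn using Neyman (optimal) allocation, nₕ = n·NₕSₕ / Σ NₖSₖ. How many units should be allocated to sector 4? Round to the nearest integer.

Σ NₕSₕ = 1504·8.6 + 2639·7.6 + 917·8.1 + 592·7.3 + 2715·8.0 = 66460.1.
Share for 4: 4321.6/66460.1 = 0.06503.
n_4 = 1000 × 0.06503 = 65.025... → 65.

65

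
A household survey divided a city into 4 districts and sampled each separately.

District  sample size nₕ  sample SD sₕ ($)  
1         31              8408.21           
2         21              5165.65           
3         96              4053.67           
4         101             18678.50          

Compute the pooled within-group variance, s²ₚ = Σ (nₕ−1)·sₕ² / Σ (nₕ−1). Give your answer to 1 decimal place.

Degrees of freedom: 30 + 20 + 95 + 100 = 245.
Σ(nₕ−1)sₕ² = 30·70697995.4041 + 20·26683939.9225 + 95·16432240.4689 + 100·348886362.25 = 39104317730.1185.
s²ₚ = 39104317730.1185 / 245 = 159609460.123... → 159609460.1.

159609460.1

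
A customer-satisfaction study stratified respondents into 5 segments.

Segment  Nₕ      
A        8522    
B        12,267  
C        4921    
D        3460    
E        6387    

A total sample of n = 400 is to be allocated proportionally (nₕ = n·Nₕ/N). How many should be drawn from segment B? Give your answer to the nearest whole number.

Share of segment B = 12267/35557 = 0.34500.
Allocate 400 × 0.34500 = 137.998... → 138.

138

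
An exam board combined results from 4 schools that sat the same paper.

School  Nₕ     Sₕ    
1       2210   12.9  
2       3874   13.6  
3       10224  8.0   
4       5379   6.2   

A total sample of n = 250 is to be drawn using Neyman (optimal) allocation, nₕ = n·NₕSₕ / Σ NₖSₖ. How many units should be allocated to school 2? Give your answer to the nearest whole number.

Σ NₕSₕ = 2210·12.9 + 3874·13.6 + 10224·8.0 + 5379·6.2 = 196337.2.
Share for 2: 52686.4/196337.2 = 0.26835.
n_2 = 250 × 0.26835 = 67.087... → 67.

67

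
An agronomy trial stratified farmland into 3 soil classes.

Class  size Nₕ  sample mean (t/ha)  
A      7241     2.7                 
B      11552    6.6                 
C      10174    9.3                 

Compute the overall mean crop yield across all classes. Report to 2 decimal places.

N = 7241 + 11552 + 10174 = 28967.
Weight each subgroup mean by Nₕ/N and sum.
Σ Nₕx̄ₕ = 7241·2.7 + 11552·6.6 + 10174·9.3 = 19550.7 + 76243.2 + 94618.2 = 190412.1.
Divide by N: 190412.1 / 28967 = 6.5734... → 6.57.

6.57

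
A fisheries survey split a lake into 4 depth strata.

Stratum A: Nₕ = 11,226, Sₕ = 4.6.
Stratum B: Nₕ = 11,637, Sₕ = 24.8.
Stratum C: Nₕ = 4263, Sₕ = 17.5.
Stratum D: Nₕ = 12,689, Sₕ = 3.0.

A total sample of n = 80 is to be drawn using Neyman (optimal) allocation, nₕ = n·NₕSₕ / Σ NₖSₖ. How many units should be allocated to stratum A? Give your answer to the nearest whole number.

A: NₕSₕ = 11226·4.6 = 51639.6
B: NₕSₕ = 11637·24.8 = 288597.6
C: NₕSₕ = 4263·17.5 = 74602.5
D: NₕSₕ = 12689·3.0 = 38067
Σ NₕSₕ = 452906.7.
n_A = 80·51639.6/452906.7 = 9.121... → 9.

9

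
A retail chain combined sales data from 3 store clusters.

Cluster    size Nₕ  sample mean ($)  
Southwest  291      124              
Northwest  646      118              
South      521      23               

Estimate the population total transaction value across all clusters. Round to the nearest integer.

124295

Estimate total by summing Nₕ·x̄ₕ over strata.
291·124 + 646·118 + 521·23 = 36084 + 76228 + 11983 = 124295.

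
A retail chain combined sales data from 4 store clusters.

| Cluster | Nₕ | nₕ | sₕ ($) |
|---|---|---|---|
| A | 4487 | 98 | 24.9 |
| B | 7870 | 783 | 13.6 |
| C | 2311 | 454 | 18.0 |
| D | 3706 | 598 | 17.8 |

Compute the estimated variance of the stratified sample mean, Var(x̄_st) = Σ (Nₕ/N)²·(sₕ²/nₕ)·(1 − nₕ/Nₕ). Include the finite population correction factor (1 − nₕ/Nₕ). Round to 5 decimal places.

N = 18374; Wₕ = Nₕ/N.
cluster A: (4487/18374)²·24.9²/98·(1 − 98/4487) = 0.36905139
cluster B: (7870/18374)²·13.6²/783·(1 − 783/7870) = 0.03902526
cluster C: (2311/18374)²·18.0²/454·(1 − 454/2311) = 0.00907180
cluster D: (3706/18374)²·17.8²/598·(1 − 598/3706) = 0.01807664
Sum = 0.43522510 → 0.43523.

0.43523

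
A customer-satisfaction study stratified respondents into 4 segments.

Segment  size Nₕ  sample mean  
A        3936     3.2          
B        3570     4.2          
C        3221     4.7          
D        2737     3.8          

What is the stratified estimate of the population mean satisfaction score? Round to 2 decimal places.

N = 3936 + 3570 + 3221 + 2737 = 13464.
Overall mean = Σ (Nₕ/N)·x̄ₕ — weight by population share, not a simple average.
Σ Nₕx̄ₕ = 3936·3.2 + 3570·4.2 + 3221·4.7 + 2737·3.8 = 12595.2 + 14994 + 15138.7 + 10400.6 = 53128.5.
Divide by N: 53128.5 / 13464 = 3.9460... → 3.95.

3.95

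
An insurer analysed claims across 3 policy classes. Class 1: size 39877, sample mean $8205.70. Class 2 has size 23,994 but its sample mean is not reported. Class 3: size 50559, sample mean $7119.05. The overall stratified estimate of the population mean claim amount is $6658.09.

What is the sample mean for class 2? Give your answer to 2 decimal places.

Σ Nₕx̄ₕ = N·μ, so 23994·x̄_2 = 114430·6658.09 − (39877·8205.70 + 50559·7119.05).
= 761885238.7 − 687150747.85 = 74734490.85.
x̄_2 = 74734490.85 / 23994 = 3114.7158... → 3114.72.

3114.72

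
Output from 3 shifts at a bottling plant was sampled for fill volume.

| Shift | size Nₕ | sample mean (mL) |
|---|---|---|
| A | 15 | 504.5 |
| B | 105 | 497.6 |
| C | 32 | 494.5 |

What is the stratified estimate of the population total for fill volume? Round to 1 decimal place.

75639.5

A: 15·504.5 = 7567.5
B: 105·497.6 = 52248
C: 32·494.5 = 15824
τ̂ = Σ Nₕx̄ₕ = 75639.5.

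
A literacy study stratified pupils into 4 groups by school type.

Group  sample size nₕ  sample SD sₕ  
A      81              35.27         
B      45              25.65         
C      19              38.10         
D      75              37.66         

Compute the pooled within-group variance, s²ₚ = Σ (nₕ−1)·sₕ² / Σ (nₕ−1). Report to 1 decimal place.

1201.6

Degrees of freedom: 80 + 44 + 18 + 74 = 216.
Σ(nₕ−1)sₕ² = 80·1243.9729 + 44·657.9225 + 18·1451.61 + 74·1418.2756 = 259547.7964.
s²ₚ = 259547.7964 / 216 = 1201.610... → 1201.6.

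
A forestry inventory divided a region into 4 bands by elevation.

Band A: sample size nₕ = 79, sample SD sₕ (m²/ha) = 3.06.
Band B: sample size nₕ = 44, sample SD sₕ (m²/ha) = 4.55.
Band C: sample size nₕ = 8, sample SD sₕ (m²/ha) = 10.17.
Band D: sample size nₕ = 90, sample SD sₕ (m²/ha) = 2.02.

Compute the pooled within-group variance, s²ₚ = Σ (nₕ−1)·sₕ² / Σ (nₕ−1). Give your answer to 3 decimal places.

Degrees of freedom: 78 + 43 + 7 + 89 = 217.
Σ(nₕ−1)sₕ² = 78·9.3636 + 43·20.7025 + 7·103.4289 + 89·4.0804 = 2707.7262.
s²ₚ = 2707.7262 / 217 = 12.47800... → 12.478.

12.478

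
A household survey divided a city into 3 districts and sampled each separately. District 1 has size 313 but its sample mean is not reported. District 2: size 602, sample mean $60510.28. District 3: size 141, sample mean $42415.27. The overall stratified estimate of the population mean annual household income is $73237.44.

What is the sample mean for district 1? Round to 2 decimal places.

111600.62

Σ Nₕx̄ₕ = N·μ, so 313·x̄_1 = 1056·73237.44 − (602·60510.28 + 141·42415.27).
= 77338736.64 − 42407741.63 = 34930995.01.
x̄_1 = 34930995.01 / 313 = 111600.6230... → 111600.62.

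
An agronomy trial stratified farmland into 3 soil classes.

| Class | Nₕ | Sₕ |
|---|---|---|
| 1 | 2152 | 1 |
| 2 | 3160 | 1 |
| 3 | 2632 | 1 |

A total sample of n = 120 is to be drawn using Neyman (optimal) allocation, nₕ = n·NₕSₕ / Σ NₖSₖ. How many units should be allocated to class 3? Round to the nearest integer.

40

1: NₕSₕ = 2152·1 = 2152
2: NₕSₕ = 3160·1 = 3160
3: NₕSₕ = 2632·1 = 2632
Σ NₕSₕ = 7944.
n_3 = 120·2632/7944 = 39.758... → 40.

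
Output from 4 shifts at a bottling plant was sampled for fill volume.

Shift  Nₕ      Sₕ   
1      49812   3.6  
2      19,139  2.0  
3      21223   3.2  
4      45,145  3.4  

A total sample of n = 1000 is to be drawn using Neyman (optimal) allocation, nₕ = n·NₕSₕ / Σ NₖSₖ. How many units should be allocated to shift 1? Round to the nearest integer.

Σ NₕSₕ = 49812·3.6 + 19139·2.0 + 21223·3.2 + 45145·3.4 = 439007.8.
Share for 1: 179323.2/439007.8 = 0.40847.
n_1 = 1000 × 0.40847 = 408.474... → 408.

408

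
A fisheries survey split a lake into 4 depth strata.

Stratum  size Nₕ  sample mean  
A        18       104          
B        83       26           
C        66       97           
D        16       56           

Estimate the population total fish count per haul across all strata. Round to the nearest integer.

11328

Population total = Σ Nₕ·x̄ₕ (each stratum's size times its mean).
18·104 + 83·26 + 66·97 + 16·56 = 1872 + 2158 + 6402 + 896 = 11328.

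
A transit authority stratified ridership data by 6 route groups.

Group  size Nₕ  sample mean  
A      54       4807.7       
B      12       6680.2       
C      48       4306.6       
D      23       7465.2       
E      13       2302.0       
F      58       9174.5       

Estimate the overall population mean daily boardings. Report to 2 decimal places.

N = 208; weights Wₕ = Nₕ/N = (0.2596, 0.0577, 0.2308, 0.1106, 0.0625, 0.2788).
x̄_st = Σ Wₕ·x̄ₕ = 0.2596·4807.7 + 0.0577·6680.2 + 0.2308·4306.6 + 0.1106·7465.2 + 0.0625·2302.0 + 0.2788·9174.5 ≈ 6155.0077...
→ 6155.01.

6155.01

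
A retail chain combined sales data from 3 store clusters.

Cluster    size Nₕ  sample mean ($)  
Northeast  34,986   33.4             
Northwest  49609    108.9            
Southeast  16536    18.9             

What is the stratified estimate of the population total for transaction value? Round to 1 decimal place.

Northeast: 34986·33.4 = 1168532.4
Northwest: 49609·108.9 = 5402420.1
Southeast: 16536·18.9 = 312530.4
τ̂ = Σ Nₕx̄ₕ = 6883482.9.

6883482.9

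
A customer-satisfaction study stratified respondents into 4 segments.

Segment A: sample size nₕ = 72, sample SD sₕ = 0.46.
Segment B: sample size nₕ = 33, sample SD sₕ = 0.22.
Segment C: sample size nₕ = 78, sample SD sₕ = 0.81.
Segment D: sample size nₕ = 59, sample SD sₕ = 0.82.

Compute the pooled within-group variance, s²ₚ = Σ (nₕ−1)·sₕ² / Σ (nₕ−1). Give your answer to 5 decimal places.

0.44576

A: (72−1)·0.46² = 71·0.2116 = 15.0236
B: (33−1)·0.22² = 32·0.0484 = 1.5488
C: (78−1)·0.81² = 77·0.6561 = 50.5197
D: (59−1)·0.82² = 58·0.6724 = 38.9992
Numerator = 106.0913; denominator = Σ(nₕ−1) = 238.
s²ₚ = 106.0913/238 = 0.4457618... → 0.44576.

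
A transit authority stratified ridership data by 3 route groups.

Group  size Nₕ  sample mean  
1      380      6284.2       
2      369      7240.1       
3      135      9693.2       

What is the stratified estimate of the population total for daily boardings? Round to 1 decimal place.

6368174.9

Estimate total by summing Nₕ·x̄ₕ over strata.
380·6284.2 + 369·7240.1 + 135·9693.2 = 2387996 + 2671596.9 + 1308582 = 6368174.9.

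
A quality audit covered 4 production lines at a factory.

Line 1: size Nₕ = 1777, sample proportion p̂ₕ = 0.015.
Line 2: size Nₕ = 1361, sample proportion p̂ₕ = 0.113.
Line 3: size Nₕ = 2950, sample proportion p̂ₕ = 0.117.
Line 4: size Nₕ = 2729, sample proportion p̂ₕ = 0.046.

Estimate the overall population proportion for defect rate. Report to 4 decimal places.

0.0738

Wₕ = Nₕ/N with N = 8817: 0.2015, 0.1544, 0.3346, 0.3095.
p̂_st = 0.2015·0.015 + 0.1544·0.113 + 0.3346·0.117 + 0.3095·0.046 ≈ 0.073850... → 0.0738.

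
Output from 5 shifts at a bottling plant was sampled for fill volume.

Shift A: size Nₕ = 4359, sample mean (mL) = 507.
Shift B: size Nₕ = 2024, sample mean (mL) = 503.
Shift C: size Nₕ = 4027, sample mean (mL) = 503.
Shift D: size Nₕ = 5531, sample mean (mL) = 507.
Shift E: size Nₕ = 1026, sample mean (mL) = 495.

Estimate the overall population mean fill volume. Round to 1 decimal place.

N = 16967; weights Wₕ = Nₕ/N = (0.2569, 0.1193, 0.2373, 0.3260, 0.0605).
x̄_st = Σ Wₕ·x̄ₕ = 0.2569·507 + 0.1193·503 + 0.2373·503 + 0.3260·507 + 0.0605·495 ≈ 504.848...
→ 504.8.

504.8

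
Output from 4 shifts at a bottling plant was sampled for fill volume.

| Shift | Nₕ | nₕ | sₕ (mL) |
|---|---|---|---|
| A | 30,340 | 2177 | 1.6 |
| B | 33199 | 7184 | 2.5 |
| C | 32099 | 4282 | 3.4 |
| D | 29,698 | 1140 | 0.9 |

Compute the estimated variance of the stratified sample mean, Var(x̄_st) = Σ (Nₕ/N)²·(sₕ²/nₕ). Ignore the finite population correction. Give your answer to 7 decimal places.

N = 125336. Term for each stratum: Wₕ²sₕ²/nₕ.
Var(x̄_st) = 0.0000689066 + 0.0000610397 + 0.0001770690 + 0.0000398917 = 0.0003469070 → 0.0003469.

0.0003469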